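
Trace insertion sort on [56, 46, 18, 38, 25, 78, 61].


Initial: [56, 46, 18, 38, 25, 78, 61]
Insert 46: [46, 56, 18, 38, 25, 78, 61]
Insert 18: [18, 46, 56, 38, 25, 78, 61]
Insert 38: [18, 38, 46, 56, 25, 78, 61]
Insert 25: [18, 25, 38, 46, 56, 78, 61]
Insert 78: [18, 25, 38, 46, 56, 78, 61]
Insert 61: [18, 25, 38, 46, 56, 61, 78]

Sorted: [18, 25, 38, 46, 56, 61, 78]


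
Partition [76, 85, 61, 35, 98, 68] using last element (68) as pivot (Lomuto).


Pivot: 68
  61 <= 68: swap -> [61, 85, 76, 35, 98, 68]
  35 <= 68: swap -> [61, 35, 76, 85, 98, 68]
Place pivot at 2: [61, 35, 68, 85, 98, 76]

Partitioned: [61, 35, 68, 85, 98, 76]


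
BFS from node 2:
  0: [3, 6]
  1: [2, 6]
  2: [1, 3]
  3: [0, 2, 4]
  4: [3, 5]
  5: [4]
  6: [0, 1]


Visit 2, enqueue [1, 3]
Visit 1, enqueue [6]
Visit 3, enqueue [0, 4]
Visit 6, enqueue []
Visit 0, enqueue []
Visit 4, enqueue [5]
Visit 5, enqueue []

BFS order: [2, 1, 3, 6, 0, 4, 5]


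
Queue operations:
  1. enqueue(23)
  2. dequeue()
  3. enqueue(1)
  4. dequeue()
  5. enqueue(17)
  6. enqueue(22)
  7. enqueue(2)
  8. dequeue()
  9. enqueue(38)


enqueue(23) -> [23]
dequeue()->23, []
enqueue(1) -> [1]
dequeue()->1, []
enqueue(17) -> [17]
enqueue(22) -> [17, 22]
enqueue(2) -> [17, 22, 2]
dequeue()->17, [22, 2]
enqueue(38) -> [22, 2, 38]

Final queue: [22, 2, 38]


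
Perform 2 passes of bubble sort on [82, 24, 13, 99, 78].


Initial: [82, 24, 13, 99, 78]
Pass 1: [24, 13, 82, 78, 99] (3 swaps)
Pass 2: [13, 24, 78, 82, 99] (2 swaps)

After 2 passes: [13, 24, 78, 82, 99]


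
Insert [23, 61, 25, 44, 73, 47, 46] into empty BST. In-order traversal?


Insert 23: root
Insert 61: R from 23
Insert 25: R from 23 -> L from 61
Insert 44: R from 23 -> L from 61 -> R from 25
Insert 73: R from 23 -> R from 61
Insert 47: R from 23 -> L from 61 -> R from 25 -> R from 44
Insert 46: R from 23 -> L from 61 -> R from 25 -> R from 44 -> L from 47

In-order: [23, 25, 44, 46, 47, 61, 73]


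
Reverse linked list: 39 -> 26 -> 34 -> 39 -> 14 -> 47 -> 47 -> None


Step 1: curr=39, set curr.next=prev(None) | reversed so far: 39
Step 2: curr=26, set curr.next=prev(39) | reversed so far: 26 -> 39
Step 3: curr=34, set curr.next=prev(26) | reversed so far: 34 -> 26 -> 39
Step 4: curr=39, set curr.next=prev(34) | reversed so far: 39 -> 34 -> 26 -> 39
Step 5: curr=14, set curr.next=prev(39) | reversed so far: 14 -> 39 -> 34 -> 26 -> 39
Step 6: curr=47, set curr.next=prev(14) | reversed so far: 47 -> 14 -> 39 -> 34 -> 26 -> 39
Step 7: curr=47, set curr.next=prev(47) | reversed so far: 47 -> 47 -> 14 -> 39 -> 34 -> 26 -> 39

47 -> 47 -> 14 -> 39 -> 34 -> 26 -> 39 -> None


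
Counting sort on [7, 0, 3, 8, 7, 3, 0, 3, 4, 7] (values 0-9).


Input: [7, 0, 3, 8, 7, 3, 0, 3, 4, 7]
Counts: [2, 0, 0, 3, 1, 0, 0, 3, 1, 0]

Sorted: [0, 0, 3, 3, 3, 4, 7, 7, 7, 8]


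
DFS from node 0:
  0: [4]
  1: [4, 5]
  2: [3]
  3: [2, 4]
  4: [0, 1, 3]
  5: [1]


Visit 0, push [4]
Visit 4, push [3, 1]
Visit 1, push [5]
Visit 5, push []
Visit 3, push [2]
Visit 2, push []

DFS order: [0, 4, 1, 5, 3, 2]


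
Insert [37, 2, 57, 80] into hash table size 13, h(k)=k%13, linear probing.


Insert 37: h=11 -> slot 11
Insert 2: h=2 -> slot 2
Insert 57: h=5 -> slot 5
Insert 80: h=2, 1 probes -> slot 3

Table: [None, None, 2, 80, None, 57, None, None, None, None, None, 37, None]


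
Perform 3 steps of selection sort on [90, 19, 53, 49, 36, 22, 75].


Initial: [90, 19, 53, 49, 36, 22, 75]
Step 1: min=19 at 1
  Swap: [19, 90, 53, 49, 36, 22, 75]
Step 2: min=22 at 5
  Swap: [19, 22, 53, 49, 36, 90, 75]
Step 3: min=36 at 4
  Swap: [19, 22, 36, 49, 53, 90, 75]

After 3 steps: [19, 22, 36, 49, 53, 90, 75]


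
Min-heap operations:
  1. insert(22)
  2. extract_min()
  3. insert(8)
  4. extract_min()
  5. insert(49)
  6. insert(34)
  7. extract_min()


insert(22) -> [22]
extract_min()->22, []
insert(8) -> [8]
extract_min()->8, []
insert(49) -> [49]
insert(34) -> [34, 49]
extract_min()->34, [49]

Final heap: [49]


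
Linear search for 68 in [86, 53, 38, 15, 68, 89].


i=0: 86!=68
i=1: 53!=68
i=2: 38!=68
i=3: 15!=68
i=4: 68==68 found!

Found at 4, 5 comps


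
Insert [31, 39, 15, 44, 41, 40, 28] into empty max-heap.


Insert 31: [31]
Insert 39: [39, 31]
Insert 15: [39, 31, 15]
Insert 44: [44, 39, 15, 31]
Insert 41: [44, 41, 15, 31, 39]
Insert 40: [44, 41, 40, 31, 39, 15]
Insert 28: [44, 41, 40, 31, 39, 15, 28]

Final heap: [44, 41, 40, 31, 39, 15, 28]


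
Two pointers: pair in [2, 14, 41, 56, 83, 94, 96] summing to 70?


lo=0(2)+hi=6(96)=98
lo=0(2)+hi=5(94)=96
lo=0(2)+hi=4(83)=85
lo=0(2)+hi=3(56)=58
lo=1(14)+hi=3(56)=70

Yes: 14+56=70


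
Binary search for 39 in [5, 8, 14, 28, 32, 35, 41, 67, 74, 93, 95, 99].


Step 1: lo=0, hi=11, mid=5, val=35
Step 2: lo=6, hi=11, mid=8, val=74
Step 3: lo=6, hi=7, mid=6, val=41

Not found


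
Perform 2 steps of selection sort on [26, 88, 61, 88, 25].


Initial: [26, 88, 61, 88, 25]
Step 1: min=25 at 4
  Swap: [25, 88, 61, 88, 26]
Step 2: min=26 at 4
  Swap: [25, 26, 61, 88, 88]

After 2 steps: [25, 26, 61, 88, 88]


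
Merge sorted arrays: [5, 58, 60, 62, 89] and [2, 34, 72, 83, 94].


Take 2 from B
Take 5 from A
Take 34 from B
Take 58 from A
Take 60 from A
Take 62 from A
Take 72 from B
Take 83 from B
Take 89 from A

Merged: [2, 5, 34, 58, 60, 62, 72, 83, 89, 94]


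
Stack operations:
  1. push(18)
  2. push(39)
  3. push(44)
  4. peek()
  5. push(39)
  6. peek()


push(18) -> [18]
push(39) -> [18, 39]
push(44) -> [18, 39, 44]
peek()->44
push(39) -> [18, 39, 44, 39]
peek()->39

Final stack: [18, 39, 44, 39]


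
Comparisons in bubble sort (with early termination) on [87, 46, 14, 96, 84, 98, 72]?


Algorithm: bubble sort (with early termination)
Input: [87, 46, 14, 96, 84, 98, 72]
Sorted: [14, 46, 72, 84, 87, 96, 98]

20


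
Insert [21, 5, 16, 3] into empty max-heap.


Insert 21: [21]
Insert 5: [21, 5]
Insert 16: [21, 5, 16]
Insert 3: [21, 5, 16, 3]

Final heap: [21, 5, 16, 3]


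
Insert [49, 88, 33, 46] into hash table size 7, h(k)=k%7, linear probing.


Insert 49: h=0 -> slot 0
Insert 88: h=4 -> slot 4
Insert 33: h=5 -> slot 5
Insert 46: h=4, 2 probes -> slot 6

Table: [49, None, None, None, 88, 33, 46]


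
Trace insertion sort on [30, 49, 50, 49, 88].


Initial: [30, 49, 50, 49, 88]
Insert 49: [30, 49, 50, 49, 88]
Insert 50: [30, 49, 50, 49, 88]
Insert 49: [30, 49, 49, 50, 88]
Insert 88: [30, 49, 49, 50, 88]

Sorted: [30, 49, 49, 50, 88]


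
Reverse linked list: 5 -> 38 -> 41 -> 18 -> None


Step 1: curr=5, set curr.next=prev(None) | reversed so far: 5
Step 2: curr=38, set curr.next=prev(5) | reversed so far: 38 -> 5
Step 3: curr=41, set curr.next=prev(38) | reversed so far: 41 -> 38 -> 5
Step 4: curr=18, set curr.next=prev(41) | reversed so far: 18 -> 41 -> 38 -> 5

18 -> 41 -> 38 -> 5 -> None


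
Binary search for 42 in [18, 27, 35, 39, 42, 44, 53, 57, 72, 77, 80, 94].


Step 1: lo=0, hi=11, mid=5, val=44
Step 2: lo=0, hi=4, mid=2, val=35
Step 3: lo=3, hi=4, mid=3, val=39
Step 4: lo=4, hi=4, mid=4, val=42

Found at index 4


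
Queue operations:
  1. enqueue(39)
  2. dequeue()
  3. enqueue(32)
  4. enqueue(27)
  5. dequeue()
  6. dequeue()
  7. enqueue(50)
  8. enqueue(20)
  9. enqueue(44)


enqueue(39) -> [39]
dequeue()->39, []
enqueue(32) -> [32]
enqueue(27) -> [32, 27]
dequeue()->32, [27]
dequeue()->27, []
enqueue(50) -> [50]
enqueue(20) -> [50, 20]
enqueue(44) -> [50, 20, 44]

Final queue: [50, 20, 44]


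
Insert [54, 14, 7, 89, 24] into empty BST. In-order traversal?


Insert 54: root
Insert 14: L from 54
Insert 7: L from 54 -> L from 14
Insert 89: R from 54
Insert 24: L from 54 -> R from 14

In-order: [7, 14, 24, 54, 89]


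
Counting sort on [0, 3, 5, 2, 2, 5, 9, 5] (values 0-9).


Input: [0, 3, 5, 2, 2, 5, 9, 5]
Counts: [1, 0, 2, 1, 0, 3, 0, 0, 0, 1]

Sorted: [0, 2, 2, 3, 5, 5, 5, 9]


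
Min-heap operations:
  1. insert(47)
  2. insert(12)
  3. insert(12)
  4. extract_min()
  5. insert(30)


insert(47) -> [47]
insert(12) -> [12, 47]
insert(12) -> [12, 47, 12]
extract_min()->12, [12, 47]
insert(30) -> [12, 47, 30]

Final heap: [12, 47, 30]


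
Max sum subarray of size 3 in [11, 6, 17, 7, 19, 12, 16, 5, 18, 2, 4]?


[0:3]: 34
[1:4]: 30
[2:5]: 43
[3:6]: 38
[4:7]: 47
[5:8]: 33
[6:9]: 39
[7:10]: 25
[8:11]: 24

Max: 47 at [4:7]


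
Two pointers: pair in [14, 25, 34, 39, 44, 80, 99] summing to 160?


lo=0(14)+hi=6(99)=113
lo=1(25)+hi=6(99)=124
lo=2(34)+hi=6(99)=133
lo=3(39)+hi=6(99)=138
lo=4(44)+hi=6(99)=143
lo=5(80)+hi=6(99)=179

No pair found


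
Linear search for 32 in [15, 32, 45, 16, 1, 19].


i=0: 15!=32
i=1: 32==32 found!

Found at 1, 2 comps


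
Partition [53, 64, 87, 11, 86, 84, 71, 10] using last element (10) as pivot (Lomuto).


Pivot: 10
Place pivot at 0: [10, 64, 87, 11, 86, 84, 71, 53]

Partitioned: [10, 64, 87, 11, 86, 84, 71, 53]


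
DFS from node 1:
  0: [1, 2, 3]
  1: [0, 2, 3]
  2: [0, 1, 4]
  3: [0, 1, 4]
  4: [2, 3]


Visit 1, push [3, 2, 0]
Visit 0, push [3, 2]
Visit 2, push [4]
Visit 4, push [3]
Visit 3, push []

DFS order: [1, 0, 2, 4, 3]


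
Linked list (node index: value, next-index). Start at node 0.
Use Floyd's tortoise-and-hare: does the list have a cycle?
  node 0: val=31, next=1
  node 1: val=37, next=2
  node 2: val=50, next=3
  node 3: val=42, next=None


Floyd's tortoise (slow, +1) and hare (fast, +2):
  init: slow=0, fast=0
  step 1: slow=1, fast=2
  step 2: fast 2->3->None, no cycle

Cycle: no


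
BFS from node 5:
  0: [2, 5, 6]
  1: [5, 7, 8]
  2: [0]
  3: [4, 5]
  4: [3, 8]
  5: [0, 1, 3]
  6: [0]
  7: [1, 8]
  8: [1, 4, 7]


Visit 5, enqueue [0, 1, 3]
Visit 0, enqueue [2, 6]
Visit 1, enqueue [7, 8]
Visit 3, enqueue [4]
Visit 2, enqueue []
Visit 6, enqueue []
Visit 7, enqueue []
Visit 8, enqueue []
Visit 4, enqueue []

BFS order: [5, 0, 1, 3, 2, 6, 7, 8, 4]


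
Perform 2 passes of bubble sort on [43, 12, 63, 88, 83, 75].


Initial: [43, 12, 63, 88, 83, 75]
Pass 1: [12, 43, 63, 83, 75, 88] (3 swaps)
Pass 2: [12, 43, 63, 75, 83, 88] (1 swaps)

After 2 passes: [12, 43, 63, 75, 83, 88]


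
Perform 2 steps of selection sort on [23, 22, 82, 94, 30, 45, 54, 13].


Initial: [23, 22, 82, 94, 30, 45, 54, 13]
Step 1: min=13 at 7
  Swap: [13, 22, 82, 94, 30, 45, 54, 23]
Step 2: min=22 at 1
  Swap: [13, 22, 82, 94, 30, 45, 54, 23]

After 2 steps: [13, 22, 82, 94, 30, 45, 54, 23]


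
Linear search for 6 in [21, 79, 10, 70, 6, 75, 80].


i=0: 21!=6
i=1: 79!=6
i=2: 10!=6
i=3: 70!=6
i=4: 6==6 found!

Found at 4, 5 comps


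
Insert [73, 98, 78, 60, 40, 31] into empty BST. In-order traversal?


Insert 73: root
Insert 98: R from 73
Insert 78: R from 73 -> L from 98
Insert 60: L from 73
Insert 40: L from 73 -> L from 60
Insert 31: L from 73 -> L from 60 -> L from 40

In-order: [31, 40, 60, 73, 78, 98]


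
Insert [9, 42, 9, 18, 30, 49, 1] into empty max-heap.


Insert 9: [9]
Insert 42: [42, 9]
Insert 9: [42, 9, 9]
Insert 18: [42, 18, 9, 9]
Insert 30: [42, 30, 9, 9, 18]
Insert 49: [49, 30, 42, 9, 18, 9]
Insert 1: [49, 30, 42, 9, 18, 9, 1]

Final heap: [49, 30, 42, 9, 18, 9, 1]


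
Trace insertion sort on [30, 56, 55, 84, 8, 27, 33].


Initial: [30, 56, 55, 84, 8, 27, 33]
Insert 56: [30, 56, 55, 84, 8, 27, 33]
Insert 55: [30, 55, 56, 84, 8, 27, 33]
Insert 84: [30, 55, 56, 84, 8, 27, 33]
Insert 8: [8, 30, 55, 56, 84, 27, 33]
Insert 27: [8, 27, 30, 55, 56, 84, 33]
Insert 33: [8, 27, 30, 33, 55, 56, 84]

Sorted: [8, 27, 30, 33, 55, 56, 84]


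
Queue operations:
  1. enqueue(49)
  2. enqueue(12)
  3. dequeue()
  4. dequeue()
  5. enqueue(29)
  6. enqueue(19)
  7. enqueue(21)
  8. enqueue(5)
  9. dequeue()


enqueue(49) -> [49]
enqueue(12) -> [49, 12]
dequeue()->49, [12]
dequeue()->12, []
enqueue(29) -> [29]
enqueue(19) -> [29, 19]
enqueue(21) -> [29, 19, 21]
enqueue(5) -> [29, 19, 21, 5]
dequeue()->29, [19, 21, 5]

Final queue: [19, 21, 5]


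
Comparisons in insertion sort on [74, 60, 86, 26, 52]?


Algorithm: insertion sort
Input: [74, 60, 86, 26, 52]
Sorted: [26, 52, 60, 74, 86]

9


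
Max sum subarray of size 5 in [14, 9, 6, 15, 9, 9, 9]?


[0:5]: 53
[1:6]: 48
[2:7]: 48

Max: 53 at [0:5]


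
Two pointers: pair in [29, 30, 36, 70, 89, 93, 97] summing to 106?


lo=0(29)+hi=6(97)=126
lo=0(29)+hi=5(93)=122
lo=0(29)+hi=4(89)=118
lo=0(29)+hi=3(70)=99
lo=1(30)+hi=3(70)=100
lo=2(36)+hi=3(70)=106

Yes: 36+70=106


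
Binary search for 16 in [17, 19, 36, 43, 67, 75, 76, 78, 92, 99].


Step 1: lo=0, hi=9, mid=4, val=67
Step 2: lo=0, hi=3, mid=1, val=19
Step 3: lo=0, hi=0, mid=0, val=17

Not found


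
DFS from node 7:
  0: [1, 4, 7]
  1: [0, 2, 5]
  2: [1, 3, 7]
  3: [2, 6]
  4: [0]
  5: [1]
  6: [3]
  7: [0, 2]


Visit 7, push [2, 0]
Visit 0, push [4, 1]
Visit 1, push [5, 2]
Visit 2, push [3]
Visit 3, push [6]
Visit 6, push []
Visit 5, push []
Visit 4, push []

DFS order: [7, 0, 1, 2, 3, 6, 5, 4]


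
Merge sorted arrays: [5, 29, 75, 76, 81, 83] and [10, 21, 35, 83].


Take 5 from A
Take 10 from B
Take 21 from B
Take 29 from A
Take 35 from B
Take 75 from A
Take 76 from A
Take 81 from A
Take 83 from A

Merged: [5, 10, 21, 29, 35, 75, 76, 81, 83, 83]


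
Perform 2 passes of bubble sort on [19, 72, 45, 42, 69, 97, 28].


Initial: [19, 72, 45, 42, 69, 97, 28]
Pass 1: [19, 45, 42, 69, 72, 28, 97] (4 swaps)
Pass 2: [19, 42, 45, 69, 28, 72, 97] (2 swaps)

After 2 passes: [19, 42, 45, 69, 28, 72, 97]


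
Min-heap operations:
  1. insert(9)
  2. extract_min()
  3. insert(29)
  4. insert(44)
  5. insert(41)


insert(9) -> [9]
extract_min()->9, []
insert(29) -> [29]
insert(44) -> [29, 44]
insert(41) -> [29, 44, 41]

Final heap: [29, 44, 41]


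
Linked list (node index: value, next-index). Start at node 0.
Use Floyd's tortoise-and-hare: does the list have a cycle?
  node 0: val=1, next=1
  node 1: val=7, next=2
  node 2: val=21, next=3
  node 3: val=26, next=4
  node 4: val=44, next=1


Floyd's tortoise (slow, +1) and hare (fast, +2):
  init: slow=0, fast=0
  step 1: slow=1, fast=2
  step 2: slow=2, fast=4
  step 3: slow=3, fast=2
  step 4: slow=4, fast=4
  slow == fast at node 4: cycle detected

Cycle: yes


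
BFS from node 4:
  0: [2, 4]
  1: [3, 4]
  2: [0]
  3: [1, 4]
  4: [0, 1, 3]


Visit 4, enqueue [0, 1, 3]
Visit 0, enqueue [2]
Visit 1, enqueue []
Visit 3, enqueue []
Visit 2, enqueue []

BFS order: [4, 0, 1, 3, 2]


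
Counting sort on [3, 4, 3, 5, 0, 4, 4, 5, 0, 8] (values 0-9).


Input: [3, 4, 3, 5, 0, 4, 4, 5, 0, 8]
Counts: [2, 0, 0, 2, 3, 2, 0, 0, 1, 0]

Sorted: [0, 0, 3, 3, 4, 4, 4, 5, 5, 8]


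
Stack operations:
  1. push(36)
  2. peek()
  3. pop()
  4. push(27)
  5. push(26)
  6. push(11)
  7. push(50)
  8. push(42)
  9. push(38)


push(36) -> [36]
peek()->36
pop()->36, []
push(27) -> [27]
push(26) -> [27, 26]
push(11) -> [27, 26, 11]
push(50) -> [27, 26, 11, 50]
push(42) -> [27, 26, 11, 50, 42]
push(38) -> [27, 26, 11, 50, 42, 38]

Final stack: [27, 26, 11, 50, 42, 38]


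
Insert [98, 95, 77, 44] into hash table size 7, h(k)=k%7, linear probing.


Insert 98: h=0 -> slot 0
Insert 95: h=4 -> slot 4
Insert 77: h=0, 1 probes -> slot 1
Insert 44: h=2 -> slot 2

Table: [98, 77, 44, None, 95, None, None]


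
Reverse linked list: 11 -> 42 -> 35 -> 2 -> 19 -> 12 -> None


Step 1: curr=11, set curr.next=prev(None) | reversed so far: 11
Step 2: curr=42, set curr.next=prev(11) | reversed so far: 42 -> 11
Step 3: curr=35, set curr.next=prev(42) | reversed so far: 35 -> 42 -> 11
Step 4: curr=2, set curr.next=prev(35) | reversed so far: 2 -> 35 -> 42 -> 11
Step 5: curr=19, set curr.next=prev(2) | reversed so far: 19 -> 2 -> 35 -> 42 -> 11
Step 6: curr=12, set curr.next=prev(19) | reversed so far: 12 -> 19 -> 2 -> 35 -> 42 -> 11

12 -> 19 -> 2 -> 35 -> 42 -> 11 -> None


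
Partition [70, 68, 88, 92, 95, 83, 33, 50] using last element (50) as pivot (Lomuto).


Pivot: 50
  33 <= 50: swap -> [33, 68, 88, 92, 95, 83, 70, 50]
Place pivot at 1: [33, 50, 88, 92, 95, 83, 70, 68]

Partitioned: [33, 50, 88, 92, 95, 83, 70, 68]


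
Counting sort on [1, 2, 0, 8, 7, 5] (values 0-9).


Input: [1, 2, 0, 8, 7, 5]
Counts: [1, 1, 1, 0, 0, 1, 0, 1, 1, 0]

Sorted: [0, 1, 2, 5, 7, 8]


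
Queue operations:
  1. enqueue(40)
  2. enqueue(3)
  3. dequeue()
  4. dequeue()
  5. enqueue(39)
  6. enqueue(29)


enqueue(40) -> [40]
enqueue(3) -> [40, 3]
dequeue()->40, [3]
dequeue()->3, []
enqueue(39) -> [39]
enqueue(29) -> [39, 29]

Final queue: [39, 29]


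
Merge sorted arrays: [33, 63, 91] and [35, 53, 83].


Take 33 from A
Take 35 from B
Take 53 from B
Take 63 from A
Take 83 from B

Merged: [33, 35, 53, 63, 83, 91]


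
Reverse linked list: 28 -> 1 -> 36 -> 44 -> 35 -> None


Step 1: curr=28, set curr.next=prev(None) | reversed so far: 28
Step 2: curr=1, set curr.next=prev(28) | reversed so far: 1 -> 28
Step 3: curr=36, set curr.next=prev(1) | reversed so far: 36 -> 1 -> 28
Step 4: curr=44, set curr.next=prev(36) | reversed so far: 44 -> 36 -> 1 -> 28
Step 5: curr=35, set curr.next=prev(44) | reversed so far: 35 -> 44 -> 36 -> 1 -> 28

35 -> 44 -> 36 -> 1 -> 28 -> None


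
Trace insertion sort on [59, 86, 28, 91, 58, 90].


Initial: [59, 86, 28, 91, 58, 90]
Insert 86: [59, 86, 28, 91, 58, 90]
Insert 28: [28, 59, 86, 91, 58, 90]
Insert 91: [28, 59, 86, 91, 58, 90]
Insert 58: [28, 58, 59, 86, 91, 90]
Insert 90: [28, 58, 59, 86, 90, 91]

Sorted: [28, 58, 59, 86, 90, 91]


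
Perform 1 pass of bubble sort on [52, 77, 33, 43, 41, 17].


Initial: [52, 77, 33, 43, 41, 17]
Pass 1: [52, 33, 43, 41, 17, 77] (4 swaps)

After 1 pass: [52, 33, 43, 41, 17, 77]


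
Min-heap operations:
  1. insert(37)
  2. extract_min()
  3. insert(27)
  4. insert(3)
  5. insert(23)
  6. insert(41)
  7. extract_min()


insert(37) -> [37]
extract_min()->37, []
insert(27) -> [27]
insert(3) -> [3, 27]
insert(23) -> [3, 27, 23]
insert(41) -> [3, 27, 23, 41]
extract_min()->3, [23, 27, 41]

Final heap: [23, 27, 41]


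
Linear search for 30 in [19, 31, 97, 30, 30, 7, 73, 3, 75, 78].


i=0: 19!=30
i=1: 31!=30
i=2: 97!=30
i=3: 30==30 found!

Found at 3, 4 comps


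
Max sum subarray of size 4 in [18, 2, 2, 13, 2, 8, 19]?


[0:4]: 35
[1:5]: 19
[2:6]: 25
[3:7]: 42

Max: 42 at [3:7]


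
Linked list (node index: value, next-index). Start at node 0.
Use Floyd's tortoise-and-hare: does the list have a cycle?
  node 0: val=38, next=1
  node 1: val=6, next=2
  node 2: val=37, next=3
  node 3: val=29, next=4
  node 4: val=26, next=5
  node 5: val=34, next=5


Floyd's tortoise (slow, +1) and hare (fast, +2):
  init: slow=0, fast=0
  step 1: slow=1, fast=2
  step 2: slow=2, fast=4
  step 3: slow=3, fast=5
  step 4: slow=4, fast=5
  step 5: slow=5, fast=5
  slow == fast at node 5: cycle detected

Cycle: yes


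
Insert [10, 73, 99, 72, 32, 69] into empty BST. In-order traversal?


Insert 10: root
Insert 73: R from 10
Insert 99: R from 10 -> R from 73
Insert 72: R from 10 -> L from 73
Insert 32: R from 10 -> L from 73 -> L from 72
Insert 69: R from 10 -> L from 73 -> L from 72 -> R from 32

In-order: [10, 32, 69, 72, 73, 99]


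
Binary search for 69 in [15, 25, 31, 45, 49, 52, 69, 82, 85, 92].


Step 1: lo=0, hi=9, mid=4, val=49
Step 2: lo=5, hi=9, mid=7, val=82
Step 3: lo=5, hi=6, mid=5, val=52
Step 4: lo=6, hi=6, mid=6, val=69

Found at index 6


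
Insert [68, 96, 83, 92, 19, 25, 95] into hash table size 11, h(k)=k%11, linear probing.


Insert 68: h=2 -> slot 2
Insert 96: h=8 -> slot 8
Insert 83: h=6 -> slot 6
Insert 92: h=4 -> slot 4
Insert 19: h=8, 1 probes -> slot 9
Insert 25: h=3 -> slot 3
Insert 95: h=7 -> slot 7

Table: [None, None, 68, 25, 92, None, 83, 95, 96, 19, None]


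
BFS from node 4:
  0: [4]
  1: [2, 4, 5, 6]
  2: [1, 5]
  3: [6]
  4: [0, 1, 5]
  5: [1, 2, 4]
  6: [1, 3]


Visit 4, enqueue [0, 1, 5]
Visit 0, enqueue []
Visit 1, enqueue [2, 6]
Visit 5, enqueue []
Visit 2, enqueue []
Visit 6, enqueue [3]
Visit 3, enqueue []

BFS order: [4, 0, 1, 5, 2, 6, 3]


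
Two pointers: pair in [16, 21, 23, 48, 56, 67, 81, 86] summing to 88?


lo=0(16)+hi=7(86)=102
lo=0(16)+hi=6(81)=97
lo=0(16)+hi=5(67)=83
lo=1(21)+hi=5(67)=88

Yes: 21+67=88


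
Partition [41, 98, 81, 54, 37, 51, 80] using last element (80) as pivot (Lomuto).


Pivot: 80
  41 <= 80: advance i (no swap)
  54 <= 80: swap -> [41, 54, 81, 98, 37, 51, 80]
  37 <= 80: swap -> [41, 54, 37, 98, 81, 51, 80]
  51 <= 80: swap -> [41, 54, 37, 51, 81, 98, 80]
Place pivot at 4: [41, 54, 37, 51, 80, 98, 81]

Partitioned: [41, 54, 37, 51, 80, 98, 81]


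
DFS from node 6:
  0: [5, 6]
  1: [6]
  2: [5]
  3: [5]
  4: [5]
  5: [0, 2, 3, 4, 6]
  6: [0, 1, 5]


Visit 6, push [5, 1, 0]
Visit 0, push [5]
Visit 5, push [4, 3, 2]
Visit 2, push []
Visit 3, push []
Visit 4, push []
Visit 1, push []

DFS order: [6, 0, 5, 2, 3, 4, 1]


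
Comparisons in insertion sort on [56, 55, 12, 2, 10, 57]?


Algorithm: insertion sort
Input: [56, 55, 12, 2, 10, 57]
Sorted: [2, 10, 12, 55, 56, 57]

11


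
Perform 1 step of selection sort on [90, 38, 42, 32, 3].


Initial: [90, 38, 42, 32, 3]
Step 1: min=3 at 4
  Swap: [3, 38, 42, 32, 90]

After 1 step: [3, 38, 42, 32, 90]


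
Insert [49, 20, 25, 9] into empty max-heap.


Insert 49: [49]
Insert 20: [49, 20]
Insert 25: [49, 20, 25]
Insert 9: [49, 20, 25, 9]

Final heap: [49, 20, 25, 9]


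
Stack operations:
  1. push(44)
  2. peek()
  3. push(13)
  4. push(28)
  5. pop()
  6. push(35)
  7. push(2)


push(44) -> [44]
peek()->44
push(13) -> [44, 13]
push(28) -> [44, 13, 28]
pop()->28, [44, 13]
push(35) -> [44, 13, 35]
push(2) -> [44, 13, 35, 2]

Final stack: [44, 13, 35, 2]


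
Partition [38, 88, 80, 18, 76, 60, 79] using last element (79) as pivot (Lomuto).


Pivot: 79
  38 <= 79: advance i (no swap)
  18 <= 79: swap -> [38, 18, 80, 88, 76, 60, 79]
  76 <= 79: swap -> [38, 18, 76, 88, 80, 60, 79]
  60 <= 79: swap -> [38, 18, 76, 60, 80, 88, 79]
Place pivot at 4: [38, 18, 76, 60, 79, 88, 80]

Partitioned: [38, 18, 76, 60, 79, 88, 80]


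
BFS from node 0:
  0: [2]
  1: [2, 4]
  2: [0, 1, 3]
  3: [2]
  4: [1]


Visit 0, enqueue [2]
Visit 2, enqueue [1, 3]
Visit 1, enqueue [4]
Visit 3, enqueue []
Visit 4, enqueue []

BFS order: [0, 2, 1, 3, 4]


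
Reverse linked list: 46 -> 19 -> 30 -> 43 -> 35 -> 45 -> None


Step 1: curr=46, set curr.next=prev(None) | reversed so far: 46
Step 2: curr=19, set curr.next=prev(46) | reversed so far: 19 -> 46
Step 3: curr=30, set curr.next=prev(19) | reversed so far: 30 -> 19 -> 46
Step 4: curr=43, set curr.next=prev(30) | reversed so far: 43 -> 30 -> 19 -> 46
Step 5: curr=35, set curr.next=prev(43) | reversed so far: 35 -> 43 -> 30 -> 19 -> 46
Step 6: curr=45, set curr.next=prev(35) | reversed so far: 45 -> 35 -> 43 -> 30 -> 19 -> 46

45 -> 35 -> 43 -> 30 -> 19 -> 46 -> None


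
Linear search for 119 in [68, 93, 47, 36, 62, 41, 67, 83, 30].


i=0: 68!=119
i=1: 93!=119
i=2: 47!=119
i=3: 36!=119
i=4: 62!=119
i=5: 41!=119
i=6: 67!=119
i=7: 83!=119
i=8: 30!=119

Not found, 9 comps


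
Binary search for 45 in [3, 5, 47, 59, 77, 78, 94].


Step 1: lo=0, hi=6, mid=3, val=59
Step 2: lo=0, hi=2, mid=1, val=5
Step 3: lo=2, hi=2, mid=2, val=47

Not found


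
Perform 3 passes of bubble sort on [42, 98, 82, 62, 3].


Initial: [42, 98, 82, 62, 3]
Pass 1: [42, 82, 62, 3, 98] (3 swaps)
Pass 2: [42, 62, 3, 82, 98] (2 swaps)
Pass 3: [42, 3, 62, 82, 98] (1 swaps)

After 3 passes: [42, 3, 62, 82, 98]


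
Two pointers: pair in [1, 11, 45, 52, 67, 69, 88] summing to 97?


lo=0(1)+hi=6(88)=89
lo=1(11)+hi=6(88)=99
lo=1(11)+hi=5(69)=80
lo=2(45)+hi=5(69)=114
lo=2(45)+hi=4(67)=112
lo=2(45)+hi=3(52)=97

Yes: 45+52=97


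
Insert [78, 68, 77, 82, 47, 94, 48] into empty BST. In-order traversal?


Insert 78: root
Insert 68: L from 78
Insert 77: L from 78 -> R from 68
Insert 82: R from 78
Insert 47: L from 78 -> L from 68
Insert 94: R from 78 -> R from 82
Insert 48: L from 78 -> L from 68 -> R from 47

In-order: [47, 48, 68, 77, 78, 82, 94]


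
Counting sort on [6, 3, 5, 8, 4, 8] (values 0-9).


Input: [6, 3, 5, 8, 4, 8]
Counts: [0, 0, 0, 1, 1, 1, 1, 0, 2, 0]

Sorted: [3, 4, 5, 6, 8, 8]


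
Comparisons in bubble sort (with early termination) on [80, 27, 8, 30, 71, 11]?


Algorithm: bubble sort (with early termination)
Input: [80, 27, 8, 30, 71, 11]
Sorted: [8, 11, 27, 30, 71, 80]

15


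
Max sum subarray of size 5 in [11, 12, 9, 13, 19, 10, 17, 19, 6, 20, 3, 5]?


[0:5]: 64
[1:6]: 63
[2:7]: 68
[3:8]: 78
[4:9]: 71
[5:10]: 72
[6:11]: 65
[7:12]: 53

Max: 78 at [3:8]


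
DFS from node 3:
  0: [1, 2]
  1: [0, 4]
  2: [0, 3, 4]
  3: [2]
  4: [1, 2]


Visit 3, push [2]
Visit 2, push [4, 0]
Visit 0, push [1]
Visit 1, push [4]
Visit 4, push []

DFS order: [3, 2, 0, 1, 4]


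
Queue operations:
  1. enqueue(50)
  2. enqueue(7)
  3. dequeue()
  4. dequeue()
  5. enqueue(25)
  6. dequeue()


enqueue(50) -> [50]
enqueue(7) -> [50, 7]
dequeue()->50, [7]
dequeue()->7, []
enqueue(25) -> [25]
dequeue()->25, []

Final queue: []


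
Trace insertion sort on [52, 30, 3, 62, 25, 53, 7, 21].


Initial: [52, 30, 3, 62, 25, 53, 7, 21]
Insert 30: [30, 52, 3, 62, 25, 53, 7, 21]
Insert 3: [3, 30, 52, 62, 25, 53, 7, 21]
Insert 62: [3, 30, 52, 62, 25, 53, 7, 21]
Insert 25: [3, 25, 30, 52, 62, 53, 7, 21]
Insert 53: [3, 25, 30, 52, 53, 62, 7, 21]
Insert 7: [3, 7, 25, 30, 52, 53, 62, 21]
Insert 21: [3, 7, 21, 25, 30, 52, 53, 62]

Sorted: [3, 7, 21, 25, 30, 52, 53, 62]


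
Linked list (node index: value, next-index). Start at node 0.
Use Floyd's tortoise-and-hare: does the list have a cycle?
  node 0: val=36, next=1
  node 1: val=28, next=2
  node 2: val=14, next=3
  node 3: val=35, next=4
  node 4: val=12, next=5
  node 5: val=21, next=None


Floyd's tortoise (slow, +1) and hare (fast, +2):
  init: slow=0, fast=0
  step 1: slow=1, fast=2
  step 2: slow=2, fast=4
  step 3: fast 4->5->None, no cycle

Cycle: no


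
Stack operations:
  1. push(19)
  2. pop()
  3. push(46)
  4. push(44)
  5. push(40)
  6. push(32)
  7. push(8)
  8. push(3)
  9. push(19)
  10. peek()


push(19) -> [19]
pop()->19, []
push(46) -> [46]
push(44) -> [46, 44]
push(40) -> [46, 44, 40]
push(32) -> [46, 44, 40, 32]
push(8) -> [46, 44, 40, 32, 8]
push(3) -> [46, 44, 40, 32, 8, 3]
push(19) -> [46, 44, 40, 32, 8, 3, 19]
peek()->19

Final stack: [46, 44, 40, 32, 8, 3, 19]


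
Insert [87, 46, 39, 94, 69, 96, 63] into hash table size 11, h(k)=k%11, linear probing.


Insert 87: h=10 -> slot 10
Insert 46: h=2 -> slot 2
Insert 39: h=6 -> slot 6
Insert 94: h=6, 1 probes -> slot 7
Insert 69: h=3 -> slot 3
Insert 96: h=8 -> slot 8
Insert 63: h=8, 1 probes -> slot 9

Table: [None, None, 46, 69, None, None, 39, 94, 96, 63, 87]


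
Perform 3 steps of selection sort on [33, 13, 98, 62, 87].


Initial: [33, 13, 98, 62, 87]
Step 1: min=13 at 1
  Swap: [13, 33, 98, 62, 87]
Step 2: min=33 at 1
  Swap: [13, 33, 98, 62, 87]
Step 3: min=62 at 3
  Swap: [13, 33, 62, 98, 87]

After 3 steps: [13, 33, 62, 98, 87]


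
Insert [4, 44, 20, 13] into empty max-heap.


Insert 4: [4]
Insert 44: [44, 4]
Insert 20: [44, 4, 20]
Insert 13: [44, 13, 20, 4]

Final heap: [44, 13, 20, 4]


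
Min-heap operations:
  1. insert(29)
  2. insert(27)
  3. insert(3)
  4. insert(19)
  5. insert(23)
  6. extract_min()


insert(29) -> [29]
insert(27) -> [27, 29]
insert(3) -> [3, 29, 27]
insert(19) -> [3, 19, 27, 29]
insert(23) -> [3, 19, 27, 29, 23]
extract_min()->3, [19, 23, 27, 29]

Final heap: [19, 23, 27, 29]


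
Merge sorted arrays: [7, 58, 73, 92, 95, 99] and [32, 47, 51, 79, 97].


Take 7 from A
Take 32 from B
Take 47 from B
Take 51 from B
Take 58 from A
Take 73 from A
Take 79 from B
Take 92 from A
Take 95 from A
Take 97 from B

Merged: [7, 32, 47, 51, 58, 73, 79, 92, 95, 97, 99]


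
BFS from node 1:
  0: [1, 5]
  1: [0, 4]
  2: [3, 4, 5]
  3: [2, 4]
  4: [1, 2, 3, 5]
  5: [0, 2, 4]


Visit 1, enqueue [0, 4]
Visit 0, enqueue [5]
Visit 4, enqueue [2, 3]
Visit 5, enqueue []
Visit 2, enqueue []
Visit 3, enqueue []

BFS order: [1, 0, 4, 5, 2, 3]


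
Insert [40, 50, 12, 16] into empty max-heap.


Insert 40: [40]
Insert 50: [50, 40]
Insert 12: [50, 40, 12]
Insert 16: [50, 40, 12, 16]

Final heap: [50, 40, 12, 16]


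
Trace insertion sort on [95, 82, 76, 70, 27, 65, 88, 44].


Initial: [95, 82, 76, 70, 27, 65, 88, 44]
Insert 82: [82, 95, 76, 70, 27, 65, 88, 44]
Insert 76: [76, 82, 95, 70, 27, 65, 88, 44]
Insert 70: [70, 76, 82, 95, 27, 65, 88, 44]
Insert 27: [27, 70, 76, 82, 95, 65, 88, 44]
Insert 65: [27, 65, 70, 76, 82, 95, 88, 44]
Insert 88: [27, 65, 70, 76, 82, 88, 95, 44]
Insert 44: [27, 44, 65, 70, 76, 82, 88, 95]

Sorted: [27, 44, 65, 70, 76, 82, 88, 95]


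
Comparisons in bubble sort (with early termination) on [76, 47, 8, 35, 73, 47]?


Algorithm: bubble sort (with early termination)
Input: [76, 47, 8, 35, 73, 47]
Sorted: [8, 35, 47, 47, 73, 76]

12


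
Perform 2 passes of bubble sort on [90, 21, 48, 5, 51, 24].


Initial: [90, 21, 48, 5, 51, 24]
Pass 1: [21, 48, 5, 51, 24, 90] (5 swaps)
Pass 2: [21, 5, 48, 24, 51, 90] (2 swaps)

After 2 passes: [21, 5, 48, 24, 51, 90]


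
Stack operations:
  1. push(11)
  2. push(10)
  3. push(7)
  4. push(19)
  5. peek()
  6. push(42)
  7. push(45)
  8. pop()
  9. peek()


push(11) -> [11]
push(10) -> [11, 10]
push(7) -> [11, 10, 7]
push(19) -> [11, 10, 7, 19]
peek()->19
push(42) -> [11, 10, 7, 19, 42]
push(45) -> [11, 10, 7, 19, 42, 45]
pop()->45, [11, 10, 7, 19, 42]
peek()->42

Final stack: [11, 10, 7, 19, 42]


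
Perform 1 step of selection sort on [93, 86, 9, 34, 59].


Initial: [93, 86, 9, 34, 59]
Step 1: min=9 at 2
  Swap: [9, 86, 93, 34, 59]

After 1 step: [9, 86, 93, 34, 59]


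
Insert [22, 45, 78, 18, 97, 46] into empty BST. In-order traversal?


Insert 22: root
Insert 45: R from 22
Insert 78: R from 22 -> R from 45
Insert 18: L from 22
Insert 97: R from 22 -> R from 45 -> R from 78
Insert 46: R from 22 -> R from 45 -> L from 78

In-order: [18, 22, 45, 46, 78, 97]


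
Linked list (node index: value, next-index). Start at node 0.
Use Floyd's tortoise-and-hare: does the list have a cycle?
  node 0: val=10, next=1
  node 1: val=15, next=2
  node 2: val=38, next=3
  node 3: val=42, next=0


Floyd's tortoise (slow, +1) and hare (fast, +2):
  init: slow=0, fast=0
  step 1: slow=1, fast=2
  step 2: slow=2, fast=0
  step 3: slow=3, fast=2
  step 4: slow=0, fast=0
  slow == fast at node 0: cycle detected

Cycle: yes


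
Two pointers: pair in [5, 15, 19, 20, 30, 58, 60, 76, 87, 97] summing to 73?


lo=0(5)+hi=9(97)=102
lo=0(5)+hi=8(87)=92
lo=0(5)+hi=7(76)=81
lo=0(5)+hi=6(60)=65
lo=1(15)+hi=6(60)=75
lo=1(15)+hi=5(58)=73

Yes: 15+58=73


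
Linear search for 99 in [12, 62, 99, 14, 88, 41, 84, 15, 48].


i=0: 12!=99
i=1: 62!=99
i=2: 99==99 found!

Found at 2, 3 comps


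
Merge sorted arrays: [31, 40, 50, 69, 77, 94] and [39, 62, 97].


Take 31 from A
Take 39 from B
Take 40 from A
Take 50 from A
Take 62 from B
Take 69 from A
Take 77 from A
Take 94 from A

Merged: [31, 39, 40, 50, 62, 69, 77, 94, 97]


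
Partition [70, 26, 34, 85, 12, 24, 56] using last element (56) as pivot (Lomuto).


Pivot: 56
  26 <= 56: swap -> [26, 70, 34, 85, 12, 24, 56]
  34 <= 56: swap -> [26, 34, 70, 85, 12, 24, 56]
  12 <= 56: swap -> [26, 34, 12, 85, 70, 24, 56]
  24 <= 56: swap -> [26, 34, 12, 24, 70, 85, 56]
Place pivot at 4: [26, 34, 12, 24, 56, 85, 70]

Partitioned: [26, 34, 12, 24, 56, 85, 70]


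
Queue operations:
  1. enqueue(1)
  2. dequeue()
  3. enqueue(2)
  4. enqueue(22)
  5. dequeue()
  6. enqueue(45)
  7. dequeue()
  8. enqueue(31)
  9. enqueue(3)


enqueue(1) -> [1]
dequeue()->1, []
enqueue(2) -> [2]
enqueue(22) -> [2, 22]
dequeue()->2, [22]
enqueue(45) -> [22, 45]
dequeue()->22, [45]
enqueue(31) -> [45, 31]
enqueue(3) -> [45, 31, 3]

Final queue: [45, 31, 3]


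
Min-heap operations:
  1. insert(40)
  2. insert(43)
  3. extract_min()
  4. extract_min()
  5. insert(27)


insert(40) -> [40]
insert(43) -> [40, 43]
extract_min()->40, [43]
extract_min()->43, []
insert(27) -> [27]

Final heap: [27]


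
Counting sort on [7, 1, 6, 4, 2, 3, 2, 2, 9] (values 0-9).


Input: [7, 1, 6, 4, 2, 3, 2, 2, 9]
Counts: [0, 1, 3, 1, 1, 0, 1, 1, 0, 1]

Sorted: [1, 2, 2, 2, 3, 4, 6, 7, 9]


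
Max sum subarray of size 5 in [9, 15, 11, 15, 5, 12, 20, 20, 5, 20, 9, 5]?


[0:5]: 55
[1:6]: 58
[2:7]: 63
[3:8]: 72
[4:9]: 62
[5:10]: 77
[6:11]: 74
[7:12]: 59

Max: 77 at [5:10]


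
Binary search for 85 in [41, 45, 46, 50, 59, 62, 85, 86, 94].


Step 1: lo=0, hi=8, mid=4, val=59
Step 2: lo=5, hi=8, mid=6, val=85

Found at index 6


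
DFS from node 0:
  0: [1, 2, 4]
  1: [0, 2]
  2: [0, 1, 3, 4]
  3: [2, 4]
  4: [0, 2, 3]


Visit 0, push [4, 2, 1]
Visit 1, push [2]
Visit 2, push [4, 3]
Visit 3, push [4]
Visit 4, push []

DFS order: [0, 1, 2, 3, 4]


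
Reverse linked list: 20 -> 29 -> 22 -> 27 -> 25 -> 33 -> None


Step 1: curr=20, set curr.next=prev(None) | reversed so far: 20
Step 2: curr=29, set curr.next=prev(20) | reversed so far: 29 -> 20
Step 3: curr=22, set curr.next=prev(29) | reversed so far: 22 -> 29 -> 20
Step 4: curr=27, set curr.next=prev(22) | reversed so far: 27 -> 22 -> 29 -> 20
Step 5: curr=25, set curr.next=prev(27) | reversed so far: 25 -> 27 -> 22 -> 29 -> 20
Step 6: curr=33, set curr.next=prev(25) | reversed so far: 33 -> 25 -> 27 -> 22 -> 29 -> 20

33 -> 25 -> 27 -> 22 -> 29 -> 20 -> None


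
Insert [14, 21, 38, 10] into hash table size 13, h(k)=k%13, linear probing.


Insert 14: h=1 -> slot 1
Insert 21: h=8 -> slot 8
Insert 38: h=12 -> slot 12
Insert 10: h=10 -> slot 10

Table: [None, 14, None, None, None, None, None, None, 21, None, 10, None, 38]


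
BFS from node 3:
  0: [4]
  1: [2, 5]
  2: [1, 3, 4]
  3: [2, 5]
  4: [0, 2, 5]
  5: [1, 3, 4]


Visit 3, enqueue [2, 5]
Visit 2, enqueue [1, 4]
Visit 5, enqueue []
Visit 1, enqueue []
Visit 4, enqueue [0]
Visit 0, enqueue []

BFS order: [3, 2, 5, 1, 4, 0]


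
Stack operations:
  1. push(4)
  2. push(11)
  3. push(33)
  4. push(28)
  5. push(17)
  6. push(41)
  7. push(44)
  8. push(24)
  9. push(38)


push(4) -> [4]
push(11) -> [4, 11]
push(33) -> [4, 11, 33]
push(28) -> [4, 11, 33, 28]
push(17) -> [4, 11, 33, 28, 17]
push(41) -> [4, 11, 33, 28, 17, 41]
push(44) -> [4, 11, 33, 28, 17, 41, 44]
push(24) -> [4, 11, 33, 28, 17, 41, 44, 24]
push(38) -> [4, 11, 33, 28, 17, 41, 44, 24, 38]

Final stack: [4, 11, 33, 28, 17, 41, 44, 24, 38]


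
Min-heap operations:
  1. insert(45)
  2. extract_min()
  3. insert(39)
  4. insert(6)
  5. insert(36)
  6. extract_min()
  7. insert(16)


insert(45) -> [45]
extract_min()->45, []
insert(39) -> [39]
insert(6) -> [6, 39]
insert(36) -> [6, 39, 36]
extract_min()->6, [36, 39]
insert(16) -> [16, 39, 36]

Final heap: [16, 39, 36]


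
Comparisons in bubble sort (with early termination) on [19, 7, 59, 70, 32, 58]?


Algorithm: bubble sort (with early termination)
Input: [19, 7, 59, 70, 32, 58]
Sorted: [7, 19, 32, 58, 59, 70]

12


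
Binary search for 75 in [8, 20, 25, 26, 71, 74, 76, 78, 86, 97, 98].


Step 1: lo=0, hi=10, mid=5, val=74
Step 2: lo=6, hi=10, mid=8, val=86
Step 3: lo=6, hi=7, mid=6, val=76

Not found


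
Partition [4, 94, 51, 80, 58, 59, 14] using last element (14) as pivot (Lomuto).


Pivot: 14
  4 <= 14: advance i (no swap)
Place pivot at 1: [4, 14, 51, 80, 58, 59, 94]

Partitioned: [4, 14, 51, 80, 58, 59, 94]


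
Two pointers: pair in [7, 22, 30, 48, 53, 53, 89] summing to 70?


lo=0(7)+hi=6(89)=96
lo=0(7)+hi=5(53)=60
lo=1(22)+hi=5(53)=75
lo=1(22)+hi=4(53)=75
lo=1(22)+hi=3(48)=70

Yes: 22+48=70


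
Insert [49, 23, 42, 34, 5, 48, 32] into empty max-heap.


Insert 49: [49]
Insert 23: [49, 23]
Insert 42: [49, 23, 42]
Insert 34: [49, 34, 42, 23]
Insert 5: [49, 34, 42, 23, 5]
Insert 48: [49, 34, 48, 23, 5, 42]
Insert 32: [49, 34, 48, 23, 5, 42, 32]

Final heap: [49, 34, 48, 23, 5, 42, 32]


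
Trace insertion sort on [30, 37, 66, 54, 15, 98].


Initial: [30, 37, 66, 54, 15, 98]
Insert 37: [30, 37, 66, 54, 15, 98]
Insert 66: [30, 37, 66, 54, 15, 98]
Insert 54: [30, 37, 54, 66, 15, 98]
Insert 15: [15, 30, 37, 54, 66, 98]
Insert 98: [15, 30, 37, 54, 66, 98]

Sorted: [15, 30, 37, 54, 66, 98]


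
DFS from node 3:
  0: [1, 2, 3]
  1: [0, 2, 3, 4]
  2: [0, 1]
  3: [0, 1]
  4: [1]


Visit 3, push [1, 0]
Visit 0, push [2, 1]
Visit 1, push [4, 2]
Visit 2, push []
Visit 4, push []

DFS order: [3, 0, 1, 2, 4]


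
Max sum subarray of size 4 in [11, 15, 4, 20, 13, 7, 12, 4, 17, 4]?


[0:4]: 50
[1:5]: 52
[2:6]: 44
[3:7]: 52
[4:8]: 36
[5:9]: 40
[6:10]: 37

Max: 52 at [1:5]


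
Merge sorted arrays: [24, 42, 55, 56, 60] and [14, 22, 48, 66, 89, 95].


Take 14 from B
Take 22 from B
Take 24 from A
Take 42 from A
Take 48 from B
Take 55 from A
Take 56 from A
Take 60 from A

Merged: [14, 22, 24, 42, 48, 55, 56, 60, 66, 89, 95]


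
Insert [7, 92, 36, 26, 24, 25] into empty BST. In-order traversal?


Insert 7: root
Insert 92: R from 7
Insert 36: R from 7 -> L from 92
Insert 26: R from 7 -> L from 92 -> L from 36
Insert 24: R from 7 -> L from 92 -> L from 36 -> L from 26
Insert 25: R from 7 -> L from 92 -> L from 36 -> L from 26 -> R from 24

In-order: [7, 24, 25, 26, 36, 92]


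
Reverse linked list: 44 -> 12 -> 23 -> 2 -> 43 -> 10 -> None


Step 1: curr=44, set curr.next=prev(None) | reversed so far: 44
Step 2: curr=12, set curr.next=prev(44) | reversed so far: 12 -> 44
Step 3: curr=23, set curr.next=prev(12) | reversed so far: 23 -> 12 -> 44
Step 4: curr=2, set curr.next=prev(23) | reversed so far: 2 -> 23 -> 12 -> 44
Step 5: curr=43, set curr.next=prev(2) | reversed so far: 43 -> 2 -> 23 -> 12 -> 44
Step 6: curr=10, set curr.next=prev(43) | reversed so far: 10 -> 43 -> 2 -> 23 -> 12 -> 44

10 -> 43 -> 2 -> 23 -> 12 -> 44 -> None


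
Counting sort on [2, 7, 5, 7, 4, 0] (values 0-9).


Input: [2, 7, 5, 7, 4, 0]
Counts: [1, 0, 1, 0, 1, 1, 0, 2, 0, 0]

Sorted: [0, 2, 4, 5, 7, 7]


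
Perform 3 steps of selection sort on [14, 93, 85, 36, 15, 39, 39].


Initial: [14, 93, 85, 36, 15, 39, 39]
Step 1: min=14 at 0
  Swap: [14, 93, 85, 36, 15, 39, 39]
Step 2: min=15 at 4
  Swap: [14, 15, 85, 36, 93, 39, 39]
Step 3: min=36 at 3
  Swap: [14, 15, 36, 85, 93, 39, 39]

After 3 steps: [14, 15, 36, 85, 93, 39, 39]


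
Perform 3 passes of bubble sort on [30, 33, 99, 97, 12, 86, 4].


Initial: [30, 33, 99, 97, 12, 86, 4]
Pass 1: [30, 33, 97, 12, 86, 4, 99] (4 swaps)
Pass 2: [30, 33, 12, 86, 4, 97, 99] (3 swaps)
Pass 3: [30, 12, 33, 4, 86, 97, 99] (2 swaps)

After 3 passes: [30, 12, 33, 4, 86, 97, 99]


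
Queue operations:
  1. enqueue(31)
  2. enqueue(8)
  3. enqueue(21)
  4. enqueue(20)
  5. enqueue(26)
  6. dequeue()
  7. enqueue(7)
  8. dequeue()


enqueue(31) -> [31]
enqueue(8) -> [31, 8]
enqueue(21) -> [31, 8, 21]
enqueue(20) -> [31, 8, 21, 20]
enqueue(26) -> [31, 8, 21, 20, 26]
dequeue()->31, [8, 21, 20, 26]
enqueue(7) -> [8, 21, 20, 26, 7]
dequeue()->8, [21, 20, 26, 7]

Final queue: [21, 20, 26, 7]


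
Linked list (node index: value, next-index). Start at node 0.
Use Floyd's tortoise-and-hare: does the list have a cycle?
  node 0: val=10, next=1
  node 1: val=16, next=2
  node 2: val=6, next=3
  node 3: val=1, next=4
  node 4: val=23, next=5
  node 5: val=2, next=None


Floyd's tortoise (slow, +1) and hare (fast, +2):
  init: slow=0, fast=0
  step 1: slow=1, fast=2
  step 2: slow=2, fast=4
  step 3: fast 4->5->None, no cycle

Cycle: no


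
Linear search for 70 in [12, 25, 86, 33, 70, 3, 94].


i=0: 12!=70
i=1: 25!=70
i=2: 86!=70
i=3: 33!=70
i=4: 70==70 found!

Found at 4, 5 comps


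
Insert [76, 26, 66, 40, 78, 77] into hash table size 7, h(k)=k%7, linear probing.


Insert 76: h=6 -> slot 6
Insert 26: h=5 -> slot 5
Insert 66: h=3 -> slot 3
Insert 40: h=5, 2 probes -> slot 0
Insert 78: h=1 -> slot 1
Insert 77: h=0, 2 probes -> slot 2

Table: [40, 78, 77, 66, None, 26, 76]
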